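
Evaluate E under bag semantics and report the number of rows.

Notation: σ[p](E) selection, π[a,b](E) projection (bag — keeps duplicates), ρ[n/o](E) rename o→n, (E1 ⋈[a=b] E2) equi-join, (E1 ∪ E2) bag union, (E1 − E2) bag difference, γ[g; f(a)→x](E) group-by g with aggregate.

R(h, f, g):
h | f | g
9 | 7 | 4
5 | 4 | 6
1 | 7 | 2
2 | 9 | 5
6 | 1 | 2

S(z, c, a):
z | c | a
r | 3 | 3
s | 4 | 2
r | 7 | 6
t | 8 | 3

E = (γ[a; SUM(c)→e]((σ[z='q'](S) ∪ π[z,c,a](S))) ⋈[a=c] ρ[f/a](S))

Stepwise |·|:
  S → 4
  σ[z='q'](S) → 0
  S → 4
  π[z,c,a](S) → 4
  (σ[z='q'](S) ∪ π[z,c,a](S)) → 4
  γ[a; SUM(c)→e]((σ[z='q'](S) ∪ π[z,c,a](S))) → 3
  S → 4
  ρ[f/a](S) → 4
  (γ[a; SUM(c)→e]((σ[z='q'](S) ∪ π[z,c,a](S))) ⋈[a=c] ρ[f/a](S)) → 1

|E| = 1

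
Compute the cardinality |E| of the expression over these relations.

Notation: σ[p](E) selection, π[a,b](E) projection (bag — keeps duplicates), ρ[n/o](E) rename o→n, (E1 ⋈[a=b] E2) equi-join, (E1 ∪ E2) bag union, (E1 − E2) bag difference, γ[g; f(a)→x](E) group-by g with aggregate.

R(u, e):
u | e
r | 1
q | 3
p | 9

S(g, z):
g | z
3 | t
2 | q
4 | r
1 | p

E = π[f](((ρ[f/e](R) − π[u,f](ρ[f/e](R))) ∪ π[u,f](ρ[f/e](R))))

Stepwise |·|:
  R → 3
  ρ[f/e](R) → 3
  R → 3
  ρ[f/e](R) → 3
  π[u,f](ρ[f/e](R)) → 3
  (ρ[f/e](R) − π[u,f](ρ[f/e](R))) → 0
  R → 3
  ρ[f/e](R) → 3
  π[u,f](ρ[f/e](R)) → 3
  ((ρ[f/e](R) − π[u,f](ρ[f/e](R))) ∪ π[u,f](ρ[f/e](R))) → 3
  π[f](((ρ[f/e](R) − π[u,f](ρ[f/e](R))) ∪ π[u,f](ρ[f/e](R)))) → 3

|E| = 3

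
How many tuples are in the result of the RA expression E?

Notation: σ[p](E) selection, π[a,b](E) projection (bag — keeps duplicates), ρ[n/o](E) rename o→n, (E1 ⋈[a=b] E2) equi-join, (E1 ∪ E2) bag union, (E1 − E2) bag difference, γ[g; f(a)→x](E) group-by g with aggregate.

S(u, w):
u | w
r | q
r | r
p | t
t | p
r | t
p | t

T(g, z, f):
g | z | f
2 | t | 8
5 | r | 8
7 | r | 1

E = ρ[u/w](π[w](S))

Stepwise |·|:
  S → 6
  π[w](S) → 6
  ρ[u/w](π[w](S)) → 6

|E| = 6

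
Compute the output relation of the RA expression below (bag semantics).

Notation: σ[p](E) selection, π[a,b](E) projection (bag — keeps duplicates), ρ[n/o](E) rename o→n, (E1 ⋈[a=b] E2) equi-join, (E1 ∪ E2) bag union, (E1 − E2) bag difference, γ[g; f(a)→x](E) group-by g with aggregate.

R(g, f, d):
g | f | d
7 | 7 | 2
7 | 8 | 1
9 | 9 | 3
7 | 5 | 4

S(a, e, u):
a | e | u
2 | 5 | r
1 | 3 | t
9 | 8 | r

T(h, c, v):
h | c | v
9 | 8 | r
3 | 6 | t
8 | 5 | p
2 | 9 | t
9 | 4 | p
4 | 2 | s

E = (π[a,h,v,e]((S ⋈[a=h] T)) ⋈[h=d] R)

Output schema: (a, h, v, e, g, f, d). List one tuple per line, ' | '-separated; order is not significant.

Stepwise |·|:
  S → 3
  T → 6
  (S ⋈[a=h] T) → 3
  π[a,h,v,e]((S ⋈[a=h] T)) → 3
  R → 4
  (π[a,h,v,e]((S ⋈[a=h] T)) ⋈[h=d] R) → 1

== RESULT ==
a | h | v | e | g | f | d
2 | 2 | t | 5 | 7 | 7 | 2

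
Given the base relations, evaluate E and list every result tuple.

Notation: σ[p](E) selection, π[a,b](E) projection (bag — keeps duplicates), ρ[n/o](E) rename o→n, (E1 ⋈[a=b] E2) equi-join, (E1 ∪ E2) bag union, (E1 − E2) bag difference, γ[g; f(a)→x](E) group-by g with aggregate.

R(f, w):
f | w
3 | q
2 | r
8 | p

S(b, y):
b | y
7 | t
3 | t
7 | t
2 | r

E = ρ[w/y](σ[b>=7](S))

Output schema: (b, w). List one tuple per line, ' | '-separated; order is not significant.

Stepwise |·|:
  S → 4
  σ[b>=7](S) → 2
  ρ[w/y](σ[b>=7](S)) → 2

== RESULT ==
b | w
7 | t
7 | t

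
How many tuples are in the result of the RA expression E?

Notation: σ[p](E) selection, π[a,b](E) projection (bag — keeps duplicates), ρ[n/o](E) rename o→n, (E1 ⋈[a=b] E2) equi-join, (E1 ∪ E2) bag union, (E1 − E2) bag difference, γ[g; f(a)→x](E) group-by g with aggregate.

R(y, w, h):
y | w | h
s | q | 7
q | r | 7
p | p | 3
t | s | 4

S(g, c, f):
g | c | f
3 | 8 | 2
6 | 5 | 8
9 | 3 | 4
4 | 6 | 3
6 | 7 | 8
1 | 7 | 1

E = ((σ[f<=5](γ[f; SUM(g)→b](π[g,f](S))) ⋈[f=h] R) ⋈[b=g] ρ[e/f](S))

Row counts bottom-up:
  S → 6
  π[g,f](S) → 6
  γ[f; SUM(g)→b](π[g,f](S)) → 5
  σ[f<=5](γ[f; SUM(g)→b](π[g,f](S))) → 4
  R → 4
  (σ[f<=5](γ[f; SUM(g)→b](π[g,f](S))) ⋈[f=h] R) → 2
  S → 6
  ρ[e/f](S) → 6
  ((σ[f<=5](γ[f; SUM(g)→b](π[g,f](S))) ⋈[f=h] R) ⋈[b=g] ρ[e/f](S)) → 2

|E| = 2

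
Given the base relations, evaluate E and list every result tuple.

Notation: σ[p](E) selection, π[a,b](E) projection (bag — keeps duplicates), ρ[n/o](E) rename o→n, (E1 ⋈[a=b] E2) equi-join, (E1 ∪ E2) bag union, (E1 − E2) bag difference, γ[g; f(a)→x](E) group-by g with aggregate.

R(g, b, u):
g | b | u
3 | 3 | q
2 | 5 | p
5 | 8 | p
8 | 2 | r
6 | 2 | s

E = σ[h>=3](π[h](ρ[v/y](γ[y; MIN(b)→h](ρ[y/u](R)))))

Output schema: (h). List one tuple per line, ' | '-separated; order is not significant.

Subexpression sizes:
  R → 5
  ρ[y/u](R) → 5
  γ[y; MIN(b)→h](ρ[y/u](R)) → 4
  ρ[v/y](γ[y; MIN(b)→h](ρ[y/u](R))) → 4
  π[h](ρ[v/y](γ[y; MIN(b)→h](ρ[y/u](R)))) → 4
  σ[h>=3](π[h](ρ[v/y](γ[y; MIN(b)→h](ρ[y/u](R))))) → 2

== RESULT ==
h
3
5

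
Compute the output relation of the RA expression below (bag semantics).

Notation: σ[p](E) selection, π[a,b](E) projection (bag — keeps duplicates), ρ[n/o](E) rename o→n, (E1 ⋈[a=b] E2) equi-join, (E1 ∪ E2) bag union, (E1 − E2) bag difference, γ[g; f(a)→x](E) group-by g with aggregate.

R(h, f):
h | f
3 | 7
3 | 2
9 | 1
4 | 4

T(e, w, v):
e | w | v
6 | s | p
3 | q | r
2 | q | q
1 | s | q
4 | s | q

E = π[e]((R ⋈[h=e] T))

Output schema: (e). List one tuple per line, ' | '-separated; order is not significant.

Row counts bottom-up:
  R → 4
  T → 5
  (R ⋈[h=e] T) → 3
  π[e]((R ⋈[h=e] T)) → 3

== RESULT ==
e
3
3
4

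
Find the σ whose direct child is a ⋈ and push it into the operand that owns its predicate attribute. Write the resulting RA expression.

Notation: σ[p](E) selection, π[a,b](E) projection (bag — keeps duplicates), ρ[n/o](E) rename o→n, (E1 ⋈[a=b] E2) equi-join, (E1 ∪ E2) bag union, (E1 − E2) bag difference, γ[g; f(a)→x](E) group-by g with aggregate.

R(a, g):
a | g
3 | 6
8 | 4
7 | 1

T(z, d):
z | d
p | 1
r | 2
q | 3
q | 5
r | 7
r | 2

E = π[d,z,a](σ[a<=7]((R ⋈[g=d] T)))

σ filters on a, owned by the left side.
E' = π[d,z,a]((σ[a<=7](R) ⋈[g=d] T))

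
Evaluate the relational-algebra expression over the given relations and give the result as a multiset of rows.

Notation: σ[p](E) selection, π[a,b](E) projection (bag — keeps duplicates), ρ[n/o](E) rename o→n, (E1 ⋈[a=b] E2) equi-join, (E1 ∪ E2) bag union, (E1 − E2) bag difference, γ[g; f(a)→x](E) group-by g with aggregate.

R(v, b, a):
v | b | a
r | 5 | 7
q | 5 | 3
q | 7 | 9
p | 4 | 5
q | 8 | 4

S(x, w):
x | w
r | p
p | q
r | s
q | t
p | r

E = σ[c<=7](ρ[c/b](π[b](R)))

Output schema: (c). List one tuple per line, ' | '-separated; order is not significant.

Stepwise |·|:
  R → 5
  π[b](R) → 5
  ρ[c/b](π[b](R)) → 5
  σ[c<=7](ρ[c/b](π[b](R))) → 4

== RESULT ==
c
4
5
5
7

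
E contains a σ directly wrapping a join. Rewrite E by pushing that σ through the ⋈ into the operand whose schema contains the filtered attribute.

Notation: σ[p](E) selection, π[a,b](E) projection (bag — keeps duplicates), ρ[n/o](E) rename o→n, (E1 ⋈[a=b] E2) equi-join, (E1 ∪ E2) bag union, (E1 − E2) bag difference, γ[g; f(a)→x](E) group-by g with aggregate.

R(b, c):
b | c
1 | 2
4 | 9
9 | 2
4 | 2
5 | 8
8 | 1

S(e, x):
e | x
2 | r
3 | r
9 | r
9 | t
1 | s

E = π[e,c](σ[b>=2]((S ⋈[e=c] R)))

σ filters on b, owned by the right side.
E' = π[e,c]((S ⋈[e=c] σ[b>=2](R)))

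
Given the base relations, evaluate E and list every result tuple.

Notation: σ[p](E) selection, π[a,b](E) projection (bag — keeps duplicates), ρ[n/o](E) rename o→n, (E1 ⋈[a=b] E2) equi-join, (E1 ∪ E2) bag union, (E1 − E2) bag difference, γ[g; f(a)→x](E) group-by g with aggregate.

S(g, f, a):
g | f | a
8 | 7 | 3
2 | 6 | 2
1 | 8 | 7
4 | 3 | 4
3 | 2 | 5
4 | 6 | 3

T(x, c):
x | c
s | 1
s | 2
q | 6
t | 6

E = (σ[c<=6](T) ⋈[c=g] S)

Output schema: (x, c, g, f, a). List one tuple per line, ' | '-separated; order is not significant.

Subexpression sizes:
  T → 4
  σ[c<=6](T) → 4
  S → 6
  (σ[c<=6](T) ⋈[c=g] S) → 2

== RESULT ==
x | c | g | f | a
s | 1 | 1 | 8 | 7
s | 2 | 2 | 6 | 2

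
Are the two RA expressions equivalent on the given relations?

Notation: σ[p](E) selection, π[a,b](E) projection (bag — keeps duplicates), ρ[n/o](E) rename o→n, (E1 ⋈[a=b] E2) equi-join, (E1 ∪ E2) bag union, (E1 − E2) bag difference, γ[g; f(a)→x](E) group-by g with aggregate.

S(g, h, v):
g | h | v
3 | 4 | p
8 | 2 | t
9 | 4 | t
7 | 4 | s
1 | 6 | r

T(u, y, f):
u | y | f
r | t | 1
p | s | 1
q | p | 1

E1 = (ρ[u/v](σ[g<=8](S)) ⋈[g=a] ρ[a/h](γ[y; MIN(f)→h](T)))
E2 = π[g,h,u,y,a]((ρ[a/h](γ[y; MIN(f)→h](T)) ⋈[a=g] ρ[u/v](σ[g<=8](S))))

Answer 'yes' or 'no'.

E1 subexpression sizes:
  S → 5
  σ[g<=8](S) → 4
  ρ[u/v](σ[g<=8](S)) → 4
  T → 3
  γ[y; MIN(f)→h](T) → 3
  ρ[a/h](γ[y; MIN(f)→h](T)) → 3
  (ρ[u/v](σ[g<=8](S)) ⋈[g=a] ρ[a/h](γ[y; MIN(f)→h](T))) → 3
E2 subexpression sizes:
  T → 3
  γ[y; MIN(f)→h](T) → 3
  ρ[a/h](γ[y; MIN(f)→h](T)) → 3
  S → 5
  σ[g<=8](S) → 4
  ρ[u/v](σ[g<=8](S)) → 4
  (ρ[a/h](γ[y; MIN(f)→h](T)) ⋈[a=g] ρ[u/v](σ[g<=8](S))) → 3
  π[g,h,u,y,a]((ρ[a/h](γ[y; MIN(f)→h](T)) ⋈[a=g] ρ[u/v](σ[g<=8](S)))) → 3

E1 and E2 produce the same multiset:
g | h | u | y | a
1 | 6 | r | p | 1
1 | 6 | r | s | 1
1 | 6 | r | t | 1

yes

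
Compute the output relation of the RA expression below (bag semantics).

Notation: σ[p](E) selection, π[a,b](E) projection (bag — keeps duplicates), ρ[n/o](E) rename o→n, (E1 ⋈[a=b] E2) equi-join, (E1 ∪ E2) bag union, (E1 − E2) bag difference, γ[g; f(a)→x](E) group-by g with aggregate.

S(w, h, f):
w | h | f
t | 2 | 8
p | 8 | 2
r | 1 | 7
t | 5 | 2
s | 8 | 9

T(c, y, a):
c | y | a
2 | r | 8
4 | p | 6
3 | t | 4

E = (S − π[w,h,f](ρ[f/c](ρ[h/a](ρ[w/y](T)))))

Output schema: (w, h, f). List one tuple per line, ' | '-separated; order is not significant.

Row counts bottom-up:
  S → 5
  T → 3
  ρ[w/y](T) → 3
  ρ[h/a](ρ[w/y](T)) → 3
  ρ[f/c](ρ[h/a](ρ[w/y](T))) → 3
  π[w,h,f](ρ[f/c](ρ[h/a](ρ[w/y](T)))) → 3
  (S − π[w,h,f](ρ[f/c](ρ[h/a](ρ[w/y](T))))) → 5

== RESULT ==
w | h | f
p | 8 | 2
r | 1 | 7
s | 8 | 9
t | 2 | 8
t | 5 | 2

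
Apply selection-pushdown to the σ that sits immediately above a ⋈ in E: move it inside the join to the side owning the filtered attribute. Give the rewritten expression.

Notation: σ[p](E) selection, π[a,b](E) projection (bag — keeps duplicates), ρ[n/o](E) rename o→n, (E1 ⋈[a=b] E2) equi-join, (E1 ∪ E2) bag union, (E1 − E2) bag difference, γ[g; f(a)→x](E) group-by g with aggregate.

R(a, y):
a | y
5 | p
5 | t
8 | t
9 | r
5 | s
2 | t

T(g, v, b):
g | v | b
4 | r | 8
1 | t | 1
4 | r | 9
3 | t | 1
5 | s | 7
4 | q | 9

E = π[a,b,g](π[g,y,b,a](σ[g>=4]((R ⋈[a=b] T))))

σ filters on g, owned by the right side.
E' = π[a,b,g](π[g,y,b,a]((R ⋈[a=b] σ[g>=4](T))))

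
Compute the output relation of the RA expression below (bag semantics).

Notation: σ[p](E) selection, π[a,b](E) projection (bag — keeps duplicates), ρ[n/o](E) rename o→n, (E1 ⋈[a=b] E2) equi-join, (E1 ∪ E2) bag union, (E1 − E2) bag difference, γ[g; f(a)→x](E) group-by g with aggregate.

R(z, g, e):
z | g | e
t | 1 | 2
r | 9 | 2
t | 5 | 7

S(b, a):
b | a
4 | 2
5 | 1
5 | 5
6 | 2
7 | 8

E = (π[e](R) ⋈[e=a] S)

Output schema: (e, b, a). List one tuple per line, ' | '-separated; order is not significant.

Stepwise |·|:
  R → 3
  π[e](R) → 3
  S → 5
  (π[e](R) ⋈[e=a] S) → 4

== RESULT ==
e | b | a
2 | 4 | 2
2 | 4 | 2
2 | 6 | 2
2 | 6 | 2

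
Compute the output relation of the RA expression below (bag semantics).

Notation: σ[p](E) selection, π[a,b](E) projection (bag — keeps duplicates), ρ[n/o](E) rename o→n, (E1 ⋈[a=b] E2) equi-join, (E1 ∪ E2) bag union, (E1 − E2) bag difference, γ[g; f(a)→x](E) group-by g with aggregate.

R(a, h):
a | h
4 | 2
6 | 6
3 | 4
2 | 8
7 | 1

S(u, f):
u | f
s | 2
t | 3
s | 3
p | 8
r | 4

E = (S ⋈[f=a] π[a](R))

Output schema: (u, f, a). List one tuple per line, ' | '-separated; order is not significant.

Row counts bottom-up:
  S → 5
  R → 5
  π[a](R) → 5
  (S ⋈[f=a] π[a](R)) → 4

== RESULT ==
u | f | a
r | 4 | 4
s | 2 | 2
s | 3 | 3
t | 3 | 3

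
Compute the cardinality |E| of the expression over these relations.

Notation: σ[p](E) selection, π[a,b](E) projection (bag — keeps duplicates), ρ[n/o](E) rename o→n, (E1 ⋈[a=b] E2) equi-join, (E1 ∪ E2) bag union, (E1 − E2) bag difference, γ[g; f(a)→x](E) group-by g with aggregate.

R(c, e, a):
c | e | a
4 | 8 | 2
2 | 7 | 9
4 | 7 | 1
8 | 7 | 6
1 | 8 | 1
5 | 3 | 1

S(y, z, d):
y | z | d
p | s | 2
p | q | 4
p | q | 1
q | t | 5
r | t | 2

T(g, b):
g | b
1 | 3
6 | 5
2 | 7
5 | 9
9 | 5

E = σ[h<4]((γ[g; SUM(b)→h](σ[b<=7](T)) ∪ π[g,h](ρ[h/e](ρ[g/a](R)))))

Per-node cardinality:
  T → 5
  σ[b<=7](T) → 4
  γ[g; SUM(b)→h](σ[b<=7](T)) → 4
  R → 6
  ρ[g/a](R) → 6
  ρ[h/e](ρ[g/a](R)) → 6
  π[g,h](ρ[h/e](ρ[g/a](R))) → 6
  (γ[g; SUM(b)→h](σ[b<=7](T)) ∪ π[g,h](ρ[h/e](ρ[g/a](R)))) → 10
  σ[h<4]((γ[g; SUM(b)→h](σ[b<=7](T)) ∪ π[g,h](ρ[h/e](ρ[g/a](R))))) → 2

|E| = 2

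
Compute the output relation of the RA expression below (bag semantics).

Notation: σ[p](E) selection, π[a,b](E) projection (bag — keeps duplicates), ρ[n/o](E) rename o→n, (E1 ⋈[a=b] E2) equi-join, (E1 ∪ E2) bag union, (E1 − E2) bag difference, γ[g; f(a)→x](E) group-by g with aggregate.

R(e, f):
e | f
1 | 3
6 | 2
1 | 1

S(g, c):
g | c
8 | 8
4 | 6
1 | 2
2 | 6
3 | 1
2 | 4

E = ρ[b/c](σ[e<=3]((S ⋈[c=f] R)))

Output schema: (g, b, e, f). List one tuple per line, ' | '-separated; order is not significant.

Subexpression sizes:
  S → 6
  R → 3
  (S ⋈[c=f] R) → 2
  σ[e<=3]((S ⋈[c=f] R)) → 1
  ρ[b/c](σ[e<=3]((S ⋈[c=f] R))) → 1

== RESULT ==
g | b | e | f
3 | 1 | 1 | 1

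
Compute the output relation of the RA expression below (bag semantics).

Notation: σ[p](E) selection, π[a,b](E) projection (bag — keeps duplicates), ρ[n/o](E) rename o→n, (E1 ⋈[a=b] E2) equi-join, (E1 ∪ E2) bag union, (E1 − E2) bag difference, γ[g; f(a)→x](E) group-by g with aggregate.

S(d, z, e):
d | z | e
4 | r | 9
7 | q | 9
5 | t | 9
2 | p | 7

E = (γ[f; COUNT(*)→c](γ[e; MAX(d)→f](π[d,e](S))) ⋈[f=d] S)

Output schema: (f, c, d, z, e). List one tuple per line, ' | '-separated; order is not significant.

Stepwise |·|:
  S → 4
  π[d,e](S) → 4
  γ[e; MAX(d)→f](π[d,e](S)) → 2
  γ[f; COUNT(*)→c](γ[e; MAX(d)→f](π[d,e](S))) → 2
  S → 4
  (γ[f; COUNT(*)→c](γ[e; MAX(d)→f](π[d,e](S))) ⋈[f=d] S) → 2

== RESULT ==
f | c | d | z | e
2 | 1 | 2 | p | 7
7 | 1 | 7 | q | 9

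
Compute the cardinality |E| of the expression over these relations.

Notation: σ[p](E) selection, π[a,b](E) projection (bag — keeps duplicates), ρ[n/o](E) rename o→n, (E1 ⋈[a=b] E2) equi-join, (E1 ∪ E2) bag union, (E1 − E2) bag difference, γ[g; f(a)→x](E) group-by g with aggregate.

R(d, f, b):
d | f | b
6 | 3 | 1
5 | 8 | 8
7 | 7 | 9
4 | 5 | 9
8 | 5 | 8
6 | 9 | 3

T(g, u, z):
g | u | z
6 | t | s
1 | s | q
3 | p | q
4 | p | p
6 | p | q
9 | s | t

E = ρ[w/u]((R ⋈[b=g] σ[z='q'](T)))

Per-node cardinality:
  R → 6
  T → 6
  σ[z='q'](T) → 3
  (R ⋈[b=g] σ[z='q'](T)) → 2
  ρ[w/u]((R ⋈[b=g] σ[z='q'](T))) → 2

|E| = 2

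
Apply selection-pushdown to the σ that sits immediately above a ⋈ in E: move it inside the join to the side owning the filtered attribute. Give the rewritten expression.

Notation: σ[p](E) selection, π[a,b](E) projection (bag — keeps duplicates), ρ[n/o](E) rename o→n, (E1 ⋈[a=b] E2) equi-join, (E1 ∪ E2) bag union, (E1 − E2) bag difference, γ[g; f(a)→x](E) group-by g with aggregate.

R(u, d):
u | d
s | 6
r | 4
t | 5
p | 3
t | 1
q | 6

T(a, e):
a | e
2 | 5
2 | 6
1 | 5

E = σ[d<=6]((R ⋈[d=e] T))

σ filters on d, owned by the left side.
E' = (σ[d<=6](R) ⋈[d=e] T)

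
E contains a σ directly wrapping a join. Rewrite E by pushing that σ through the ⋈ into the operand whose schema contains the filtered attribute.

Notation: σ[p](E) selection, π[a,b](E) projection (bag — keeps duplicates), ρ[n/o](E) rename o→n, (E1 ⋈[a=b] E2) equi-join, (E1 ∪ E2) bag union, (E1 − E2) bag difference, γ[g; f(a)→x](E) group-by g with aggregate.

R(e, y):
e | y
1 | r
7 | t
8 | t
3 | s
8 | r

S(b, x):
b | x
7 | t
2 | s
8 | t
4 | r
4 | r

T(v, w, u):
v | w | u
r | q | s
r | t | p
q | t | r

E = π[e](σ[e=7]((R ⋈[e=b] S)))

σ filters on e, owned by the left side.
E' = π[e]((σ[e=7](R) ⋈[e=b] S))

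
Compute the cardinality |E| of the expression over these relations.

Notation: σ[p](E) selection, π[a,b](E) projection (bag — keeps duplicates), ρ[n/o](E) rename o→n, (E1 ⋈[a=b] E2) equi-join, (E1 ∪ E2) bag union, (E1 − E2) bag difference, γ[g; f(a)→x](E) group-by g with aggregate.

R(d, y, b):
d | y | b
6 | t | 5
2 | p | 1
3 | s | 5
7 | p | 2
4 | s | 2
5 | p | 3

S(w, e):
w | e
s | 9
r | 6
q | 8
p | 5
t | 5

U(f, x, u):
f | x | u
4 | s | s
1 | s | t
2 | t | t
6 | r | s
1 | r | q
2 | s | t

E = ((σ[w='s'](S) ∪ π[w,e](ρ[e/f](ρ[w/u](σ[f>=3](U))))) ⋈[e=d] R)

Stepwise |·|:
  S → 5
  σ[w='s'](S) → 1
  U → 6
  σ[f>=3](U) → 2
  ρ[w/u](σ[f>=3](U)) → 2
  ρ[e/f](ρ[w/u](σ[f>=3](U))) → 2
  π[w,e](ρ[e/f](ρ[w/u](σ[f>=3](U)))) → 2
  (σ[w='s'](S) ∪ π[w,e](ρ[e/f](ρ[w/u](σ[f>=3](U))))) → 3
  R → 6
  ((σ[w='s'](S) ∪ π[w,e](ρ[e/f](ρ[w/u](σ[f>=3](U))))) ⋈[e=d] R) → 2

|E| = 2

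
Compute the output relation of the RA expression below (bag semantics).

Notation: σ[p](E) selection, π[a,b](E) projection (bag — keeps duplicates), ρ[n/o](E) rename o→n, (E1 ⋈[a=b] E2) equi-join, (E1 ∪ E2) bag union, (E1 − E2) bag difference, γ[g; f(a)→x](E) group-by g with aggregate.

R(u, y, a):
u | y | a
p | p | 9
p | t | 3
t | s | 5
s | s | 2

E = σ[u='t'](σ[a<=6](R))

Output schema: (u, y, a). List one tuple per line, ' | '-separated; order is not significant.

Stepwise |·|:
  R → 4
  σ[a<=6](R) → 3
  σ[u='t'](σ[a<=6](R)) → 1

== RESULT ==
u | y | a
t | s | 5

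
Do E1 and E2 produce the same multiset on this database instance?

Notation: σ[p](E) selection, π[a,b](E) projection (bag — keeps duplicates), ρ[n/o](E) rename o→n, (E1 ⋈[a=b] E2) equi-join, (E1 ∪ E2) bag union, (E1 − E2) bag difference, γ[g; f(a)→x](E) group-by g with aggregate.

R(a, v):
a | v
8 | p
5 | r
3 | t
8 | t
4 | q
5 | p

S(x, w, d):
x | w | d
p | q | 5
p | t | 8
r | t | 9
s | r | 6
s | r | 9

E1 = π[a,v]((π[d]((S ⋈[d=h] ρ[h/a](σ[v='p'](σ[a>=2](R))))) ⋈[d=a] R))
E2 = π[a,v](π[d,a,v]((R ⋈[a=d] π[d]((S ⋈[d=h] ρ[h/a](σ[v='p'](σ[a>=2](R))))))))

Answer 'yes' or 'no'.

E1 stepwise |·|:
  S → 5
  R → 6
  σ[a>=2](R) → 6
  σ[v='p'](σ[a>=2](R)) → 2
  ρ[h/a](σ[v='p'](σ[a>=2](R))) → 2
  (S ⋈[d=h] ρ[h/a](σ[v='p'](σ[a>=2](R)))) → 2
  π[d]((S ⋈[d=h] ρ[h/a](σ[v='p'](σ[a>=2](R))))) → 2
  R → 6
  (π[d]((S ⋈[d=h] ρ[h/a](σ[v='p'](σ[a>=2](R))))) ⋈[d=a] R) → 4
  π[a,v]((π[d]((S ⋈[d=h] ρ[h/a](σ[v='p'](σ[a>=2](R))))) ⋈[d=a] R)) → 4
E2 stepwise |·|:
  R → 6
  S → 5
  R → 6
  σ[a>=2](R) → 6
  σ[v='p'](σ[a>=2](R)) → 2
  ρ[h/a](σ[v='p'](σ[a>=2](R))) → 2
  (S ⋈[d=h] ρ[h/a](σ[v='p'](σ[a>=2](R)))) → 2
  π[d]((S ⋈[d=h] ρ[h/a](σ[v='p'](σ[a>=2](R))))) → 2
  (R ⋈[a=d] π[d]((S ⋈[d=h] ρ[h/a](σ[v='p'](σ[a>=2](R)))))) → 4
  π[d,a,v]((R ⋈[a=d] π[d]((S ⋈[d=h] ρ[h/a](σ[v='p'](σ[a>=2](R))))))) → 4
  π[a,v](π[d,a,v]((R ⋈[a=d] π[d]((S ⋈[d=h] ρ[h/a](σ[v='p'](σ[a>=2](R)))))))) → 4

E1 and E2 produce the same multiset:
a | v
5 | p
5 | r
8 | p
8 | t

yes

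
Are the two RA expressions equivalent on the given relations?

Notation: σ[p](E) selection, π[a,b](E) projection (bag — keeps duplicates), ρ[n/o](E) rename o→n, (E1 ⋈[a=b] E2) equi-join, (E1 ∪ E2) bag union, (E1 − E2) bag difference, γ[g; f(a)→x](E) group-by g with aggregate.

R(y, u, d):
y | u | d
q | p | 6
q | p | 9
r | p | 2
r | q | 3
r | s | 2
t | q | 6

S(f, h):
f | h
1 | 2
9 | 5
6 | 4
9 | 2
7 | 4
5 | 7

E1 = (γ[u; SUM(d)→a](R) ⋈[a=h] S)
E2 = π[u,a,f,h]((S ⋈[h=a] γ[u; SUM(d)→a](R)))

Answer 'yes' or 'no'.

E1 per-node cardinality:
  R → 6
  γ[u; SUM(d)→a](R) → 3
  S → 6
  (γ[u; SUM(d)→a](R) ⋈[a=h] S) → 2
E2 per-node cardinality:
  S → 6
  R → 6
  γ[u; SUM(d)→a](R) → 3
  (S ⋈[h=a] γ[u; SUM(d)→a](R)) → 2
  π[u,a,f,h]((S ⋈[h=a] γ[u; SUM(d)→a](R))) → 2

E1 and E2 produce the same multiset:
u | a | f | h
s | 2 | 1 | 2
s | 2 | 9 | 2

yes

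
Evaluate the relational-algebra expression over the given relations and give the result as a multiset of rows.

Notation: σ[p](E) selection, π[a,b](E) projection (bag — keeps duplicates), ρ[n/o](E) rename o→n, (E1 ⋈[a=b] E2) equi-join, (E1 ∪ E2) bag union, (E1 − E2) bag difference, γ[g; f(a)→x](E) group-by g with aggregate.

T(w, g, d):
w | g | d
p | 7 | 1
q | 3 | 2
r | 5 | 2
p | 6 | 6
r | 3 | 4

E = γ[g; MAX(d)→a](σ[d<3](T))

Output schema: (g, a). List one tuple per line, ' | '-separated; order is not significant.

Row counts bottom-up:
  T → 5
  σ[d<3](T) → 3
  γ[g; MAX(d)→a](σ[d<3](T)) → 3

== RESULT ==
g | a
3 | 2
5 | 2
7 | 1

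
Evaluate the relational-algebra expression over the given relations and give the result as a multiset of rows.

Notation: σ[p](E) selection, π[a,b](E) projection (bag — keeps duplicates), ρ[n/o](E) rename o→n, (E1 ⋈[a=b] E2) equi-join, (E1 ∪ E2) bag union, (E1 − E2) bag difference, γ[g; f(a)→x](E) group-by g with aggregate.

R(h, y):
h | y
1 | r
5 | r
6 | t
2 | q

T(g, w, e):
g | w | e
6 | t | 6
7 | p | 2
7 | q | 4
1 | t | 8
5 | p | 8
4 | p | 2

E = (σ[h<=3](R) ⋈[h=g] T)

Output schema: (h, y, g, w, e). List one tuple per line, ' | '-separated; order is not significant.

Row counts bottom-up:
  R → 4
  σ[h<=3](R) → 2
  T → 6
  (σ[h<=3](R) ⋈[h=g] T) → 1

== RESULT ==
h | y | g | w | e
1 | r | 1 | t | 8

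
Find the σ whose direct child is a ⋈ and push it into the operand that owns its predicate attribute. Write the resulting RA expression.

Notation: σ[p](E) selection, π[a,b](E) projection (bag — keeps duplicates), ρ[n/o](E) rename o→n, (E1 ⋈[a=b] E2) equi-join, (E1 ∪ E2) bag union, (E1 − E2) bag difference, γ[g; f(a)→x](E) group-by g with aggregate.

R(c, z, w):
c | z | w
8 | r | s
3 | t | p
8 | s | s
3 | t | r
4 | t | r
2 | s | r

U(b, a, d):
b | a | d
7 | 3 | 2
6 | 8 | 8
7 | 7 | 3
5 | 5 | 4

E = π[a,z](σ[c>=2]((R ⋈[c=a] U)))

σ filters on c, owned by the left side.
E' = π[a,z]((σ[c>=2](R) ⋈[c=a] U))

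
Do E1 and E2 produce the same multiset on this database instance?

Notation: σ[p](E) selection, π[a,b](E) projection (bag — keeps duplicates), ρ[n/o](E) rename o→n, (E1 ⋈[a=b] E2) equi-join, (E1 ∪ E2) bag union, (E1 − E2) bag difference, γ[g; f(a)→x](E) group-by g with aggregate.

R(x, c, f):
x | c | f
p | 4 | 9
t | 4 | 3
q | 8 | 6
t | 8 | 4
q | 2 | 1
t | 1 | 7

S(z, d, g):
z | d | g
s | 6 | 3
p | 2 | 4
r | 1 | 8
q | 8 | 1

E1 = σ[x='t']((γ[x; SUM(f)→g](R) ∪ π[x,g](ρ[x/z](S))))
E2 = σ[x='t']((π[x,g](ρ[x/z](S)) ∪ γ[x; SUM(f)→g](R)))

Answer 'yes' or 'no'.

E1 stepwise |·|:
  R → 6
  γ[x; SUM(f)→g](R) → 3
  S → 4
  ρ[x/z](S) → 4
  π[x,g](ρ[x/z](S)) → 4
  (γ[x; SUM(f)→g](R) ∪ π[x,g](ρ[x/z](S))) → 7
  σ[x='t']((γ[x; SUM(f)→g](R) ∪ π[x,g](ρ[x/z](S)))) → 1
E2 stepwise |·|:
  S → 4
  ρ[x/z](S) → 4
  π[x,g](ρ[x/z](S)) → 4
  R → 6
  γ[x; SUM(f)→g](R) → 3
  (π[x,g](ρ[x/z](S)) ∪ γ[x; SUM(f)→g](R)) → 7
  σ[x='t']((π[x,g](ρ[x/z](S)) ∪ γ[x; SUM(f)→g](R))) → 1

E1 and E2 produce the same multiset:
x | g
t | 14

yes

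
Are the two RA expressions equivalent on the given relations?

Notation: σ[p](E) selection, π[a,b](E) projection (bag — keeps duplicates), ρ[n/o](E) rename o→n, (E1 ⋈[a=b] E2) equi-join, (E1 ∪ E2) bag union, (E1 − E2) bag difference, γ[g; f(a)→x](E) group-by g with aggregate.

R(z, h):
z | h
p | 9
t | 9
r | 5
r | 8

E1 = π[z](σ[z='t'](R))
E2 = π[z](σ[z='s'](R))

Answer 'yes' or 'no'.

E1 per-node cardinality:
  R → 4
  σ[z='t'](R) → 1
  π[z](σ[z='t'](R)) → 1
E2 per-node cardinality:
  R → 4
  σ[z='s'](R) → 0
  π[z](σ[z='s'](R)) → 0

E1 result:
z
t
E2 result:
z
(0 rows)
Witness: ('t',) appears 1× in E1 but 0× in E2.

no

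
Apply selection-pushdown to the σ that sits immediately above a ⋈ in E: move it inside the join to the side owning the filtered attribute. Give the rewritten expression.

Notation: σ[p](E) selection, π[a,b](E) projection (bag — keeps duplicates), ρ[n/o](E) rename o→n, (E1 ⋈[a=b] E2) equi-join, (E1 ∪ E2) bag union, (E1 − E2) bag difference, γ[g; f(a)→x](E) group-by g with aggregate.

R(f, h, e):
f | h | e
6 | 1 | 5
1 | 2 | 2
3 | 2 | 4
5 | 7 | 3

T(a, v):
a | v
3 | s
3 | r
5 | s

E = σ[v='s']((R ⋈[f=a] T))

σ filters on v, owned by the right side.
E' = (R ⋈[f=a] σ[v='s'](T))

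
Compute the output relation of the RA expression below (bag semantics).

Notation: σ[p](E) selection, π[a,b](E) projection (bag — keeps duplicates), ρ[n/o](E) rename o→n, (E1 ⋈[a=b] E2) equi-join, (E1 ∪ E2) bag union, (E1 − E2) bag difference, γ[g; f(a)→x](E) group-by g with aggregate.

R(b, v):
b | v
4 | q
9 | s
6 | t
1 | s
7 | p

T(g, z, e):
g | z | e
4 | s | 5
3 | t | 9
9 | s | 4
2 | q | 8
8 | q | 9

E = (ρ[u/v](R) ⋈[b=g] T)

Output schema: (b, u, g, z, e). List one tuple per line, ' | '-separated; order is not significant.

Row counts bottom-up:
  R → 5
  ρ[u/v](R) → 5
  T → 5
  (ρ[u/v](R) ⋈[b=g] T) → 2

== RESULT ==
b | u | g | z | e
4 | q | 4 | s | 5
9 | s | 9 | s | 4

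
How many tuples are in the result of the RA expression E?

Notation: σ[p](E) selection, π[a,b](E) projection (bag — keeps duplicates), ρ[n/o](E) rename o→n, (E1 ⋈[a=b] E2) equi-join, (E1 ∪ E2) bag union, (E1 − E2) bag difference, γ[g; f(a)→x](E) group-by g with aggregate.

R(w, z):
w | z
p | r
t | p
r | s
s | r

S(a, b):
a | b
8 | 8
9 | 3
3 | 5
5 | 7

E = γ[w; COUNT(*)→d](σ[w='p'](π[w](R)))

Subexpression sizes:
  R → 4
  π[w](R) → 4
  σ[w='p'](π[w](R)) → 1
  γ[w; COUNT(*)→d](σ[w='p'](π[w](R))) → 1

|E| = 1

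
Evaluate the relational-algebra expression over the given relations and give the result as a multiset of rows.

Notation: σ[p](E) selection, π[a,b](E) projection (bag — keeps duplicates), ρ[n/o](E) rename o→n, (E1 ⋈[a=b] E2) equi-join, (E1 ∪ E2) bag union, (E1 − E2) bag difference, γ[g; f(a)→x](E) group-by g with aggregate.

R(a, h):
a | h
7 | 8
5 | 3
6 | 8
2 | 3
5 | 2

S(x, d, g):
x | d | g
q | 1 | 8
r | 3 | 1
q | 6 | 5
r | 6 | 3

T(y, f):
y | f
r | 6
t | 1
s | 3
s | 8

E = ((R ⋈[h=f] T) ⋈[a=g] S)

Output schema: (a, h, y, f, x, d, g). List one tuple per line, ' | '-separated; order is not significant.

Stepwise |·|:
  R → 5
  T → 4
  (R ⋈[h=f] T) → 4
  S → 4
  ((R ⋈[h=f] T) ⋈[a=g] S) → 1

== RESULT ==
a | h | y | f | x | d | g
5 | 3 | s | 3 | q | 6 | 5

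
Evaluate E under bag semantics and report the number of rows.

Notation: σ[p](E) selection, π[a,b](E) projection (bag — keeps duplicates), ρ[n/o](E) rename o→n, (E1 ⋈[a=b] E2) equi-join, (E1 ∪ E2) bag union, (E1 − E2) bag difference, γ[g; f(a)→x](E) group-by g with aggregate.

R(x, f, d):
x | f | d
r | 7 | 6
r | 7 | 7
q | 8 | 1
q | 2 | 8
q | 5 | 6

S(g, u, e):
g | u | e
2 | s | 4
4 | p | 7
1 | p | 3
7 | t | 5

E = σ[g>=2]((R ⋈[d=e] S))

Row counts bottom-up:
  R → 5
  S → 4
  (R ⋈[d=e] S) → 1
  σ[g>=2]((R ⋈[d=e] S)) → 1

|E| = 1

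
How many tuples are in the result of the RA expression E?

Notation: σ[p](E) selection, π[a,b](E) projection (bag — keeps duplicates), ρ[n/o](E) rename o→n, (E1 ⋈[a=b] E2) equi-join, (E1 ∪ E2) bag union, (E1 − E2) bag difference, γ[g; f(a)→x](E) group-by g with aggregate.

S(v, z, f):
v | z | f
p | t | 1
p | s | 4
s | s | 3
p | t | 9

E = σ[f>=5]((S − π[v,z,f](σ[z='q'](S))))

Per-node cardinality:
  S → 4
  S → 4
  σ[z='q'](S) → 0
  π[v,z,f](σ[z='q'](S)) → 0
  (S − π[v,z,f](σ[z='q'](S))) → 4
  σ[f>=5]((S − π[v,z,f](σ[z='q'](S)))) → 1

|E| = 1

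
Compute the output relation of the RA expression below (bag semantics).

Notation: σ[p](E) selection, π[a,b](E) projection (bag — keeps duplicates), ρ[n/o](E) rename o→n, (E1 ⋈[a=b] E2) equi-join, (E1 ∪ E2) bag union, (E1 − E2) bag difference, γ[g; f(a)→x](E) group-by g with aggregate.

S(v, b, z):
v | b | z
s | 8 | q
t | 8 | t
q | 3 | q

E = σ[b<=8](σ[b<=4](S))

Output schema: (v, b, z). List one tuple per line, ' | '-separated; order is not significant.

Subexpression sizes:
  S → 3
  σ[b<=4](S) → 1
  σ[b<=8](σ[b<=4](S)) → 1

== RESULT ==
v | b | z
q | 3 | q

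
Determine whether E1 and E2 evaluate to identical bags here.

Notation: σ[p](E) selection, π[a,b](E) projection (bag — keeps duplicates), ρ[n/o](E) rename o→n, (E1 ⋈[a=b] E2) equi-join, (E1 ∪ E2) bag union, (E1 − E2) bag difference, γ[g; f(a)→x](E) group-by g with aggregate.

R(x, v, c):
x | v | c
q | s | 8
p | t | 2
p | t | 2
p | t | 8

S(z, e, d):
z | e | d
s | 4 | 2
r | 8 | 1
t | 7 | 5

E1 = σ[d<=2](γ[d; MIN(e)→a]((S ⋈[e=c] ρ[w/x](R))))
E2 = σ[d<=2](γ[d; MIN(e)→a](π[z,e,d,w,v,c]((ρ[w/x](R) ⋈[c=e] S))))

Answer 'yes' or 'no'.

E1 row counts bottom-up:
  S → 3
  R → 4
  ρ[w/x](R) → 4
  (S ⋈[e=c] ρ[w/x](R)) → 2
  γ[d; MIN(e)→a]((S ⋈[e=c] ρ[w/x](R))) → 1
  σ[d<=2](γ[d; MIN(e)→a]((S ⋈[e=c] ρ[w/x](R)))) → 1
E2 row counts bottom-up:
  R → 4
  ρ[w/x](R) → 4
  S → 3
  (ρ[w/x](R) ⋈[c=e] S) → 2
  π[z,e,d,w,v,c]((ρ[w/x](R) ⋈[c=e] S)) → 2
  γ[d; MIN(e)→a](π[z,e,d,w,v,c]((ρ[w/x](R) ⋈[c=e] S))) → 1
  σ[d<=2](γ[d; MIN(e)→a](π[z,e,d,w,v,c]((ρ[w/x](R) ⋈[c=e] S)))) → 1

E1 and E2 produce the same multiset:
d | a
1 | 8

yes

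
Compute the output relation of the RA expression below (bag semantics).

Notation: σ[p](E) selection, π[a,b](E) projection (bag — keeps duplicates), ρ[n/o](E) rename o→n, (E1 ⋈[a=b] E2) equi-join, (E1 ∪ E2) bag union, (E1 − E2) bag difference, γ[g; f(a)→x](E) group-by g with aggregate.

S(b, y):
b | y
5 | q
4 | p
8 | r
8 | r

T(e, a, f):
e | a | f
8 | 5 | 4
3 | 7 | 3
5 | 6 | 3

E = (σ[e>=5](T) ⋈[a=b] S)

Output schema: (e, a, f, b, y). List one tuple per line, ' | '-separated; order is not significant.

Row counts bottom-up:
  T → 3
  σ[e>=5](T) → 2
  S → 4
  (σ[e>=5](T) ⋈[a=b] S) → 1

== RESULT ==
e | a | f | b | y
8 | 5 | 4 | 5 | q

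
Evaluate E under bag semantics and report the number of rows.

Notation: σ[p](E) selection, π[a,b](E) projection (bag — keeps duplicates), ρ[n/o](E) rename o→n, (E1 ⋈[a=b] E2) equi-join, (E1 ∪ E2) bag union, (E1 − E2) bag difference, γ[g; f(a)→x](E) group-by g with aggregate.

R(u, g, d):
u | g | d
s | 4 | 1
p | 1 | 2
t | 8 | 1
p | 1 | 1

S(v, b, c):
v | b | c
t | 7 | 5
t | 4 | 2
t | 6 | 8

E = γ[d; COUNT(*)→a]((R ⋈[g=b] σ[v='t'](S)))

Per-node cardinality:
  R → 4
  S → 3
  σ[v='t'](S) → 3
  (R ⋈[g=b] σ[v='t'](S)) → 1
  γ[d; COUNT(*)→a]((R ⋈[g=b] σ[v='t'](S))) → 1

|E| = 1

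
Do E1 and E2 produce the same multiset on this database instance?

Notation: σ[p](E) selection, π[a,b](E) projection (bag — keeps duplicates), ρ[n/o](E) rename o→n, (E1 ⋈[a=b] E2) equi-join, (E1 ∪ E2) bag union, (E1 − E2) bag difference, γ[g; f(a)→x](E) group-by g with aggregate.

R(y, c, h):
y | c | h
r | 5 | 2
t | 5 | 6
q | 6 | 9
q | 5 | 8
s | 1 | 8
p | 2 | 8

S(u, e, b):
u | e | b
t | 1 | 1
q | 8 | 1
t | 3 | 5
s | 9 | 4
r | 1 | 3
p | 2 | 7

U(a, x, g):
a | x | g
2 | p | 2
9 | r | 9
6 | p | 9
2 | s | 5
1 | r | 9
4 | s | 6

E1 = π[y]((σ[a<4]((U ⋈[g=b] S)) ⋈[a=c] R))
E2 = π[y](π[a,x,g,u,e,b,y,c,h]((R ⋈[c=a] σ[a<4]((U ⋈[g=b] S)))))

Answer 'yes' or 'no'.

E1 per-node cardinality:
  U → 6
  S → 6
  (U ⋈[g=b] S) → 1
  σ[a<4]((U ⋈[g=b] S)) → 1
  R → 6
  (σ[a<4]((U ⋈[g=b] S)) ⋈[a=c] R) → 1
  π[y]((σ[a<4]((U ⋈[g=b] S)) ⋈[a=c] R)) → 1
E2 per-node cardinality:
  R → 6
  U → 6
  S → 6
  (U ⋈[g=b] S) → 1
  σ[a<4]((U ⋈[g=b] S)) → 1
  (R ⋈[c=a] σ[a<4]((U ⋈[g=b] S))) → 1
  π[a,x,g,u,e,b,y,c,h]((R ⋈[c=a] σ[a<4]((U ⋈[g=b] S)))) → 1
  π[y](π[a,x,g,u,e,b,y,c,h]((R ⋈[c=a] σ[a<4]((U ⋈[g=b] S))))) → 1

E1 and E2 produce the same multiset:
y
p

yes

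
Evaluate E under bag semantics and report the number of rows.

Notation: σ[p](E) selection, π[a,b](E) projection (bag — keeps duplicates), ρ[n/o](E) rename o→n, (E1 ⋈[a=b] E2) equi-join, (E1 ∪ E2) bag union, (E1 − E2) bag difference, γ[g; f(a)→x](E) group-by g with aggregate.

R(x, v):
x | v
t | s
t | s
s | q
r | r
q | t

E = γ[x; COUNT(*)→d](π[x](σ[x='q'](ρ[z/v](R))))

Stepwise |·|:
  R → 5
  ρ[z/v](R) → 5
  σ[x='q'](ρ[z/v](R)) → 1
  π[x](σ[x='q'](ρ[z/v](R))) → 1
  γ[x; COUNT(*)→d](π[x](σ[x='q'](ρ[z/v](R)))) → 1

|E| = 1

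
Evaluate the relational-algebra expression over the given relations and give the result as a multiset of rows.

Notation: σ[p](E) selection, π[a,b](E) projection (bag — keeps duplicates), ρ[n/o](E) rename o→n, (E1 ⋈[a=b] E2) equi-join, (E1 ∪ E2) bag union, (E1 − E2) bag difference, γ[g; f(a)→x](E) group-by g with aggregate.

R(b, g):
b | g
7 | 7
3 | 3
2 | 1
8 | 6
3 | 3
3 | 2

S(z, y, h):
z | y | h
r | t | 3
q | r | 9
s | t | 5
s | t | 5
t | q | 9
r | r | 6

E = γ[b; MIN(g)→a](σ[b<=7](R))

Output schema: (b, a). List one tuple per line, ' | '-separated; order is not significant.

Per-node cardinality:
  R → 6
  σ[b<=7](R) → 5
  γ[b; MIN(g)→a](σ[b<=7](R)) → 3

== RESULT ==
b | a
2 | 1
3 | 2
7 | 7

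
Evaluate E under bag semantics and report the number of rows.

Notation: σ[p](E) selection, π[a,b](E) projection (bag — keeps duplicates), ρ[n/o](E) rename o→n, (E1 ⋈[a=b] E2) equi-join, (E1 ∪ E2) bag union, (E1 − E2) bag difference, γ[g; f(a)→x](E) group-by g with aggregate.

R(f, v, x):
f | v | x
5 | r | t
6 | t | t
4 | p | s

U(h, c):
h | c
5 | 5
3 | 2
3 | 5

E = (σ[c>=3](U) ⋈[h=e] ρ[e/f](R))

Stepwise |·|:
  U → 3
  σ[c>=3](U) → 2
  R → 3
  ρ[e/f](R) → 3
  (σ[c>=3](U) ⋈[h=e] ρ[e/f](R)) → 1

|E| = 1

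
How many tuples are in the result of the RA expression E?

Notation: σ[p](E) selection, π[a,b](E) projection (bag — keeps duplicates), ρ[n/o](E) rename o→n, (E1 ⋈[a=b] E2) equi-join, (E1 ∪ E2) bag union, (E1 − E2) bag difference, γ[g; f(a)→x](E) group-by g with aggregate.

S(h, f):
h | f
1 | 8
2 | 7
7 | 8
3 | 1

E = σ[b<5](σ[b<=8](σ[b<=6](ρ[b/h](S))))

Stepwise |·|:
  S → 4
  ρ[b/h](S) → 4
  σ[b<=6](ρ[b/h](S)) → 3
  σ[b<=8](σ[b<=6](ρ[b/h](S))) → 3
  σ[b<5](σ[b<=8](σ[b<=6](ρ[b/h](S)))) → 3

|E| = 3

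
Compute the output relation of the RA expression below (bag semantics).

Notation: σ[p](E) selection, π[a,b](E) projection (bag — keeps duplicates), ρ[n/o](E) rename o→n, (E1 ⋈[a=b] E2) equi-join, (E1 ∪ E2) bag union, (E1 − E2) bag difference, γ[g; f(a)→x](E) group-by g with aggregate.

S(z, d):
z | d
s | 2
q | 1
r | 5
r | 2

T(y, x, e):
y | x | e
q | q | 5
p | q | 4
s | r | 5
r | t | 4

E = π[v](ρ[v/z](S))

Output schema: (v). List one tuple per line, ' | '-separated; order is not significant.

Per-node cardinality:
  S → 4
  ρ[v/z](S) → 4
  π[v](ρ[v/z](S)) → 4

== RESULT ==
v
q
r
r
s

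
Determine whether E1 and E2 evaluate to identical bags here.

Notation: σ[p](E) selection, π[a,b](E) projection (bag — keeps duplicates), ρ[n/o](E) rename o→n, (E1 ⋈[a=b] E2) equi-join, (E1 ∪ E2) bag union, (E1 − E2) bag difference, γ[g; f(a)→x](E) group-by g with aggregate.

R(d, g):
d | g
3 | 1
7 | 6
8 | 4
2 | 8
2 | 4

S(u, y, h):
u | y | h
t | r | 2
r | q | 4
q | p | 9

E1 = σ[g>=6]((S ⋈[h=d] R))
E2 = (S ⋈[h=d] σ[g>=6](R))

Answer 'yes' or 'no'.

E1 stepwise |·|:
  S → 3
  R → 5
  (S ⋈[h=d] R) → 2
  σ[g>=6]((S ⋈[h=d] R)) → 1
E2 stepwise |·|:
  S → 3
  R → 5
  σ[g>=6](R) → 2
  (S ⋈[h=d] σ[g>=6](R)) → 1

E1 and E2 produce the same multiset:
u | y | h | d | g
t | r | 2 | 2 | 8

yes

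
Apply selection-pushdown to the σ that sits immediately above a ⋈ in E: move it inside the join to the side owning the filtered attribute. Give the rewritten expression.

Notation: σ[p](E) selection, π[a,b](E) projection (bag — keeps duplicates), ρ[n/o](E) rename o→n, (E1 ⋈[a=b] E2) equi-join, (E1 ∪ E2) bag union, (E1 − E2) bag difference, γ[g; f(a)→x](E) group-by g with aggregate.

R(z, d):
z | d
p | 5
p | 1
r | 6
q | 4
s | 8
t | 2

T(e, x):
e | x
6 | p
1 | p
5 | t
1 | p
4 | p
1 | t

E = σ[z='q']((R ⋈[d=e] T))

σ filters on z, owned by the left side.
E' = (σ[z='q'](R) ⋈[d=e] T)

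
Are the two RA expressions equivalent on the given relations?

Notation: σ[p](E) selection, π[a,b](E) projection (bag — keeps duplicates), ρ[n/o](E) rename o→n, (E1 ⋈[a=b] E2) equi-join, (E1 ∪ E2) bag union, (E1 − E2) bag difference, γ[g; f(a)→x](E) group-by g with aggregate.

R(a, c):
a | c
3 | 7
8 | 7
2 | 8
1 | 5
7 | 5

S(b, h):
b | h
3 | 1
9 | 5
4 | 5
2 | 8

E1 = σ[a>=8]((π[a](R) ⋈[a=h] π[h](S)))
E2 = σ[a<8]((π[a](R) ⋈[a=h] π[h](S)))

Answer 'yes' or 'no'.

E1 subexpression sizes:
  R → 5
  π[a](R) → 5
  S → 4
  π[h](S) → 4
  (π[a](R) ⋈[a=h] π[h](S)) → 2
  σ[a>=8]((π[a](R) ⋈[a=h] π[h](S))) → 1
E2 subexpression sizes:
  R → 5
  π[a](R) → 5
  S → 4
  π[h](S) → 4
  (π[a](R) ⋈[a=h] π[h](S)) → 2
  σ[a<8]((π[a](R) ⋈[a=h] π[h](S))) → 1

E1 result:
a | h
8 | 8
E2 result:
a | h
1 | 1
Witness: (8, 8) appears 1× in E1 but 0× in E2.

no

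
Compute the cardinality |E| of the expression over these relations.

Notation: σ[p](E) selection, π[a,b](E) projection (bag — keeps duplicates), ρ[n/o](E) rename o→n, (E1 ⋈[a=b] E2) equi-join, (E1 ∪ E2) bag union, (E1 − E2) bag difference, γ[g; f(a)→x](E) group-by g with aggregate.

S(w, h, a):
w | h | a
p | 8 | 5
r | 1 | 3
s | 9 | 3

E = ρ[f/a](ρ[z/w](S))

Subexpression sizes:
  S → 3
  ρ[z/w](S) → 3
  ρ[f/a](ρ[z/w](S)) → 3

|E| = 3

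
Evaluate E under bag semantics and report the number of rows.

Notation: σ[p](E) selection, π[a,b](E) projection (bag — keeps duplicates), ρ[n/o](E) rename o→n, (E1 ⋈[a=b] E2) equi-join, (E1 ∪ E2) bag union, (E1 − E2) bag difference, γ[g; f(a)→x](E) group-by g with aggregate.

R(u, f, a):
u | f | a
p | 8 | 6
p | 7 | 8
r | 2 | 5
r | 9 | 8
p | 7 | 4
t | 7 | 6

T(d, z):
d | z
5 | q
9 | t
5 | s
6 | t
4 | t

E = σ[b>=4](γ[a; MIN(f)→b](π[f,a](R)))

Subexpression sizes:
  R → 6
  π[f,a](R) → 6
  γ[a; MIN(f)→b](π[f,a](R)) → 4
  σ[b>=4](γ[a; MIN(f)→b](π[f,a](R))) → 3

|E| = 3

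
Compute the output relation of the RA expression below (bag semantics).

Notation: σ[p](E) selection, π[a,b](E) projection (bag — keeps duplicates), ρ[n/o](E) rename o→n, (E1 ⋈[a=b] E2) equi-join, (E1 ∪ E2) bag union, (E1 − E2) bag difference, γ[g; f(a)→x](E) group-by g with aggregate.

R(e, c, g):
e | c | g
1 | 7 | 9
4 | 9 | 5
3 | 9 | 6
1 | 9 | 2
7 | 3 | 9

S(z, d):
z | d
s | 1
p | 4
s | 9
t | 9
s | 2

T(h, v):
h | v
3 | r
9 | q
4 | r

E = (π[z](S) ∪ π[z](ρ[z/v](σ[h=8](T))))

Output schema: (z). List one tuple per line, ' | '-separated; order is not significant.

Per-node cardinality:
  S → 5
  π[z](S) → 5
  T → 3
  σ[h=8](T) → 0
  ρ[z/v](σ[h=8](T)) → 0
  π[z](ρ[z/v](σ[h=8](T))) → 0
  (π[z](S) ∪ π[z](ρ[z/v](σ[h=8](T)))) → 5

== RESULT ==
z
p
s
s
s
t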